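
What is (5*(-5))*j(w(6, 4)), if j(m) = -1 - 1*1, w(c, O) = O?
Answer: 50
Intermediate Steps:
j(m) = -2 (j(m) = -1 - 1 = -2)
(5*(-5))*j(w(6, 4)) = (5*(-5))*(-2) = -25*(-2) = 50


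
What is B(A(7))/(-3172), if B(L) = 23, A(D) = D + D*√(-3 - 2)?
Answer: -23/3172 ≈ -0.0072509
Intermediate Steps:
A(D) = D + I*D*√5 (A(D) = D + D*√(-5) = D + D*(I*√5) = D + I*D*√5)
B(A(7))/(-3172) = 23/(-3172) = 23*(-1/3172) = -23/3172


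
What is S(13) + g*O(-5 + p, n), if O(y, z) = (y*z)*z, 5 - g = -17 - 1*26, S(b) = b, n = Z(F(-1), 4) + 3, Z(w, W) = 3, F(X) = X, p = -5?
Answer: -17267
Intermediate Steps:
n = 6 (n = 3 + 3 = 6)
g = 48 (g = 5 - (-17 - 1*26) = 5 - (-17 - 26) = 5 - 1*(-43) = 5 + 43 = 48)
O(y, z) = y*z²
S(13) + g*O(-5 + p, n) = 13 + 48*((-5 - 5)*6²) = 13 + 48*(-10*36) = 13 + 48*(-360) = 13 - 17280 = -17267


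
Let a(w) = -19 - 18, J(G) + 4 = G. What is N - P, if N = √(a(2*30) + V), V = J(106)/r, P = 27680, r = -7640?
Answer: -27680 + I*√135028405/1910 ≈ -27680.0 + 6.0839*I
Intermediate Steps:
J(G) = -4 + G
a(w) = -37
V = -51/3820 (V = (-4 + 106)/(-7640) = 102*(-1/7640) = -51/3820 ≈ -0.013351)
N = I*√135028405/1910 (N = √(-37 - 51/3820) = √(-141391/3820) = I*√135028405/1910 ≈ 6.0839*I)
N - P = I*√135028405/1910 - 1*27680 = I*√135028405/1910 - 27680 = -27680 + I*√135028405/1910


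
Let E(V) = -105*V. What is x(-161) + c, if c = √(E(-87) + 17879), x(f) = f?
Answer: -161 + √27014 ≈ 3.3594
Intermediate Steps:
c = √27014 (c = √(-105*(-87) + 17879) = √(9135 + 17879) = √27014 ≈ 164.36)
x(-161) + c = -161 + √27014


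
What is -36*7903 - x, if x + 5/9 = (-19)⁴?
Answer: -3733456/9 ≈ -4.1483e+5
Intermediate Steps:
x = 1172884/9 (x = -5/9 + (-19)⁴ = -5/9 + 130321 = 1172884/9 ≈ 1.3032e+5)
-36*7903 - x = -36*7903 - 1*1172884/9 = -284508 - 1172884/9 = -3733456/9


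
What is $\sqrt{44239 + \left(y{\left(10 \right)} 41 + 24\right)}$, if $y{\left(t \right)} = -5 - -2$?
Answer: $2 \sqrt{11035} \approx 210.1$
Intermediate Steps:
$y{\left(t \right)} = -3$ ($y{\left(t \right)} = -5 + 2 = -3$)
$\sqrt{44239 + \left(y{\left(10 \right)} 41 + 24\right)} = \sqrt{44239 + \left(\left(-3\right) 41 + 24\right)} = \sqrt{44239 + \left(-123 + 24\right)} = \sqrt{44239 - 99} = \sqrt{44140} = 2 \sqrt{11035}$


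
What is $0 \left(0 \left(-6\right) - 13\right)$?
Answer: $0$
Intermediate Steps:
$0 \left(0 \left(-6\right) - 13\right) = 0 \left(0 - 13\right) = 0 \left(-13\right) = 0$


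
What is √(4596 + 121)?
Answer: √4717 ≈ 68.680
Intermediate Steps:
√(4596 + 121) = √4717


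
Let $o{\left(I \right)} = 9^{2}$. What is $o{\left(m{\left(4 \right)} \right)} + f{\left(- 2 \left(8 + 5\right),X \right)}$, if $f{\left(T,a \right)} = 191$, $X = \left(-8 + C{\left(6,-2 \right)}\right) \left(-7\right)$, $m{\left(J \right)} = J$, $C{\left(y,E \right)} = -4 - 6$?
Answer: $272$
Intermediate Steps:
$C{\left(y,E \right)} = -10$ ($C{\left(y,E \right)} = -4 - 6 = -10$)
$X = 126$ ($X = \left(-8 - 10\right) \left(-7\right) = \left(-18\right) \left(-7\right) = 126$)
$o{\left(I \right)} = 81$
$o{\left(m{\left(4 \right)} \right)} + f{\left(- 2 \left(8 + 5\right),X \right)} = 81 + 191 = 272$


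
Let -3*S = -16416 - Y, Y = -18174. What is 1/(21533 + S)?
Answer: 1/20947 ≈ 4.7740e-5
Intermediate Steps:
S = -586 (S = -(-16416 - 1*(-18174))/3 = -(-16416 + 18174)/3 = -1/3*1758 = -586)
1/(21533 + S) = 1/(21533 - 586) = 1/20947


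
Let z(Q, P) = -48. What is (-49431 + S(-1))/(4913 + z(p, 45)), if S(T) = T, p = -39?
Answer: -49432/4865 ≈ -10.161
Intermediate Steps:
(-49431 + S(-1))/(4913 + z(p, 45)) = (-49431 - 1)/(4913 - 48) = -49432/4865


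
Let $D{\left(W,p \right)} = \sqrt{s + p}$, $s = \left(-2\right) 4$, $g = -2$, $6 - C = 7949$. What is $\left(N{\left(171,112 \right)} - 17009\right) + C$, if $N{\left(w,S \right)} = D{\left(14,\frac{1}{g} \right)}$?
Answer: $-24952 + \frac{i \sqrt{34}}{2} \approx -24952.0 + 2.9155 i$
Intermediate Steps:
$C = -7943$ ($C = 6 - 7949 = -7943$)
$s = -8$
$D{\left(W,p \right)} = \sqrt{-8 + p}$
$N{\left(w,S \right)} = \frac{i \sqrt{34}}{2}$ ($N{\left(w,S \right)} = \sqrt{-8 + \frac{1}{-2}} = \sqrt{-8 - \frac{1}{2}} = \sqrt{- \frac{17}{2}} = \frac{i \sqrt{34}}{2}$)
$\left(N{\left(171,112 \right)} - 17009\right) + C = \left(\frac{i \sqrt{34}}{2} - 17009\right) - 7943 = \left(-17009 + \frac{i \sqrt{34}}{2}\right) - 7943 = -24952 + \frac{i \sqrt{34}}{2}$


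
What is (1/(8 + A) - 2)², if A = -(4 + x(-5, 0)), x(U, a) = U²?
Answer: 1849/441 ≈ 4.1927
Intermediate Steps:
A = -29 (A = -(4 + (-5)²) = -(4 + 25) = -1*29 = -29)
(1/(8 + A) - 2)² = (1/(8 - 29) - 2)² = (1/(-21) - 2)² = (-1/21 - 2)² = (-43/21)² = 1849/441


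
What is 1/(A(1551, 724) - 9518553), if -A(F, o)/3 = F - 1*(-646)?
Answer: -1/9525144 ≈ -1.0499e-7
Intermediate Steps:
A(F, o) = -1938 - 3*F (A(F, o) = -3*(F - 1*(-646)) = -3*(F + 646) = -3*(646 + F) = -1938 - 3*F)
1/(A(1551, 724) - 9518553) = 1/((-1938 - 3*1551) - 9518553) = 1/((-1938 - 4653) - 9518553) = 1/(-6591 - 9518553) = 1/(-9525144) = -1/9525144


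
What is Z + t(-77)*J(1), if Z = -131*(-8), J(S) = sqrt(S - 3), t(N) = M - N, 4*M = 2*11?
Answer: 1048 + 165*I*sqrt(2)/2 ≈ 1048.0 + 116.67*I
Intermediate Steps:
M = 11/2 (M = (2*11)/4 = (1/4)*22 = 11/2 ≈ 5.5000)
t(N) = 11/2 - N
J(S) = sqrt(-3 + S)
Z = 1048
Z + t(-77)*J(1) = 1048 + (11/2 - 1*(-77))*sqrt(-3 + 1) = 1048 + (11/2 + 77)*sqrt(-2) = 1048 + 165*(I*sqrt(2))/2 = 1048 + 165*I*sqrt(2)/2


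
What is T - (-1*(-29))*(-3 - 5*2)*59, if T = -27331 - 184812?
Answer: -189900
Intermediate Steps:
T = -212143
T - (-1*(-29))*(-3 - 5*2)*59 = -212143 - (-1*(-29))*(-3 - 5*2)*59 = -212143 - 29*(-3 - 10)*59 = -212143 - 29*(-13)*59 = -212143 - (-377)*59 = -212143 - 1*(-22243) = -212143 + 22243 = -189900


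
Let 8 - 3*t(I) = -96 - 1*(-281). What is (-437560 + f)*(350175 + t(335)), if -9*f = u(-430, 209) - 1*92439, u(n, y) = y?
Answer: -1346479613960/9 ≈ -1.4961e+11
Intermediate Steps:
f = 92230/9 (f = -(209 - 1*92439)/9 = -(209 - 92439)/9 = -1/9*(-92230) = 92230/9 ≈ 10248.)
t(I) = -59 (t(I) = 8/3 - (-96 - 1*(-281))/3 = 8/3 - (-96 + 281)/3 = 8/3 - 1/3*185 = 8/3 - 185/3 = -59)
(-437560 + f)*(350175 + t(335)) = (-437560 + 92230/9)*(350175 - 59) = -3845810/9*350116 = -1346479613960/9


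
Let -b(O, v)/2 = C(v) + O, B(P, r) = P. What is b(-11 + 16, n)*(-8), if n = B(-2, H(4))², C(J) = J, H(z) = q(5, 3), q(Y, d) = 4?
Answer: 144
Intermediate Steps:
H(z) = 4
n = 4 (n = (-2)² = 4)
b(O, v) = -2*O - 2*v (b(O, v) = -2*(v + O) = -2*(O + v) = -2*O - 2*v)
b(-11 + 16, n)*(-8) = (-2*(-11 + 16) - 2*4)*(-8) = (-2*5 - 8)*(-8) = (-10 - 8)*(-8) = -18*(-8) = 144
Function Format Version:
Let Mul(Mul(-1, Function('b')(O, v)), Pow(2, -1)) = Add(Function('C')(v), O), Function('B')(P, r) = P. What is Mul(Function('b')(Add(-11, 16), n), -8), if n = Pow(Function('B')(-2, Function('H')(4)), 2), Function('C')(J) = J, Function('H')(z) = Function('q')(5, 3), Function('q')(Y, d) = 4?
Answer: 144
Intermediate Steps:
Function('H')(z) = 4
n = 4 (n = Pow(-2, 2) = 4)
Function('b')(O, v) = Add(Mul(-2, O), Mul(-2, v)) (Function('b')(O, v) = Mul(-2, Add(v, O)) = Mul(-2, Add(O, v)) = Add(Mul(-2, O), Mul(-2, v)))
Mul(Function('b')(Add(-11, 16), n), -8) = Mul(Add(Mul(-2, Add(-11, 16)), Mul(-2, 4)), -8) = Mul(Add(Mul(-2, 5), -8), -8) = Mul(Add(-10, -8), -8) = Mul(-18, -8) = 144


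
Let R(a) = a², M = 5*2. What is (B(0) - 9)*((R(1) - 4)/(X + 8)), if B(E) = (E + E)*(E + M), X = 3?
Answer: 27/11 ≈ 2.4545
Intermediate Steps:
M = 10
B(E) = 2*E*(10 + E) (B(E) = (E + E)*(E + 10) = (2*E)*(10 + E) = 2*E*(10 + E))
(B(0) - 9)*((R(1) - 4)/(X + 8)) = (2*0*(10 + 0) - 9)*((1² - 4)/(3 + 8)) = (2*0*10 - 9)*((1 - 4)/11) = (0 - 9)*(-3*1/11) = -9*(-3/11) = 27/11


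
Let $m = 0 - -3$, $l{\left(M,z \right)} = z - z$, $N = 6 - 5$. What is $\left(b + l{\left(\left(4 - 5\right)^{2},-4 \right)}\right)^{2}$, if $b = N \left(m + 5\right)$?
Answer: $64$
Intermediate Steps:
$N = 1$ ($N = 6 - 5 = 1$)
$l{\left(M,z \right)} = 0$
$m = 3$ ($m = 0 + 3 = 3$)
$b = 8$ ($b = 1 \left(3 + 5\right) = 1 \cdot 8 = 8$)
$\left(b + l{\left(\left(4 - 5\right)^{2},-4 \right)}\right)^{2} = \left(8 + 0\right)^{2} = 8^{2} = 64$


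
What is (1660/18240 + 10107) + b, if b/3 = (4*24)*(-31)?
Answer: 1075331/912 ≈ 1179.1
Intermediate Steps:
b = -8928 (b = 3*((4*24)*(-31)) = 3*(96*(-31)) = 3*(-2976) = -8928)
(1660/18240 + 10107) + b = (1660/18240 + 10107) - 8928 = (1660*(1/18240) + 10107) - 8928 = (83/912 + 10107) - 8928 = 9217667/912 - 8928 = 1075331/912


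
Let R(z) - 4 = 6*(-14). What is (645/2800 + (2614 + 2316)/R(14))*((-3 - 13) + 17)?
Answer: -34381/560 ≈ -61.395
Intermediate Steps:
R(z) = -80 (R(z) = 4 + 6*(-14) = 4 - 84 = -80)
(645/2800 + (2614 + 2316)/R(14))*((-3 - 13) + 17) = (645/2800 + (2614 + 2316)/(-80))*((-3 - 13) + 17) = (645*(1/2800) + 4930*(-1/80))*(-16 + 17) = (129/560 - 493/8)*1 = -34381/560*1 = -34381/560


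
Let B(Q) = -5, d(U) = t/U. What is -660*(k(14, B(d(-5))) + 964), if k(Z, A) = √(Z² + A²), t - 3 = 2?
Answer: -636240 - 660*√221 ≈ -6.4605e+5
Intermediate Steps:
t = 5 (t = 3 + 2 = 5)
d(U) = 5/U
k(Z, A) = √(A² + Z²)
-660*(k(14, B(d(-5))) + 964) = -660*(√((-5)² + 14²) + 964) = -660*(√(25 + 196) + 964) = -660*(√221 + 964) = -660*(964 + √221) = -636240 - 660*√221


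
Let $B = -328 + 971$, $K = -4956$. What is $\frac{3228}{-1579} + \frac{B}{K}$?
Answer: $- \frac{17013265}{7825524} \approx -2.1741$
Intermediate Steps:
$B = 643$
$\frac{3228}{-1579} + \frac{B}{K} = \frac{3228}{-1579} + \frac{643}{-4956} = 3228 \left(- \frac{1}{1579}\right) + 643 \left(- \frac{1}{4956}\right) = - \frac{3228}{1579} - \frac{643}{4956} = - \frac{17013265}{7825524}$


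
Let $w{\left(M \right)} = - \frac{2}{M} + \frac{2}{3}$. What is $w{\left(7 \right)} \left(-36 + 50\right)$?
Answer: $\frac{16}{3} \approx 5.3333$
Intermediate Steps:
$w{\left(M \right)} = \frac{2}{3} - \frac{2}{M}$ ($w{\left(M \right)} = - \frac{2}{M} + 2 \cdot \frac{1}{3} = - \frac{2}{M} + \frac{2}{3} = \frac{2}{3} - \frac{2}{M}$)
$w{\left(7 \right)} \left(-36 + 50\right) = \left(\frac{2}{3} - \frac{2}{7}\right) \left(-36 + 50\right) = \left(\frac{2}{3} - \frac{2}{7}\right) 14 = \frac{8}{21} \cdot 14 = \frac{16}{3}$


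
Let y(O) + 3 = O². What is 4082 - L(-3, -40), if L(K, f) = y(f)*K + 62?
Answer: 8811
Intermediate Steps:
y(O) = -3 + O²
L(K, f) = 62 + K*(-3 + f²) (L(K, f) = (-3 + f²)*K + 62 = K*(-3 + f²) + 62 = 62 + K*(-3 + f²))
4082 - L(-3, -40) = 4082 - (62 - 3*(-3 + (-40)²)) = 4082 - (62 - 3*(-3 + 1600)) = 4082 - (62 - 3*1597) = 4082 - (62 - 4791) = 4082 - 1*(-4729) = 4082 + 4729 = 8811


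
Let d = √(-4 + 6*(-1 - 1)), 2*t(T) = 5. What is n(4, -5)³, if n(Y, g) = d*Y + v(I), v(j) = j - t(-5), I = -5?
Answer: 42705/8 - 1396*I ≈ 5338.1 - 1396.0*I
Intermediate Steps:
t(T) = 5/2 (t(T) = (½)*5 = 5/2)
v(j) = -5/2 + j (v(j) = j - 1*5/2 = j - 5/2 = -5/2 + j)
d = 4*I (d = √(-4 + 6*(-2)) = √(-4 - 12) = √(-16) = 4*I ≈ 4.0*I)
n(Y, g) = -15/2 + 4*I*Y (n(Y, g) = (4*I)*Y + (-5/2 - 5) = 4*I*Y - 15/2 = -15/2 + 4*I*Y)
n(4, -5)³ = (-15/2 + 4*I*4)³ = (-15/2 + 16*I)³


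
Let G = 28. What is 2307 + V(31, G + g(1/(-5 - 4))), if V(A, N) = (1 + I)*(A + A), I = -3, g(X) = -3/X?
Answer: 2183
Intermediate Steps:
V(A, N) = -4*A (V(A, N) = (1 - 3)*(A + A) = -4*A)
2307 + V(31, G + g(1/(-5 - 4))) = 2307 - 4*31 = 2307 - 124 = 2183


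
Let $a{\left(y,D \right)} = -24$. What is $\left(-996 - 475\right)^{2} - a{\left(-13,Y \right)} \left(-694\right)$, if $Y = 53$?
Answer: $2147185$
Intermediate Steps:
$\left(-996 - 475\right)^{2} - a{\left(-13,Y \right)} \left(-694\right) = \left(-996 - 475\right)^{2} - \left(-24\right) \left(-694\right) = \left(-1471\right)^{2} - 16656 = 2163841 - 16656 = 2147185$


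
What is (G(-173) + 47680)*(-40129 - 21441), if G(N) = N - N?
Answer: -2935657600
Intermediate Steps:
G(N) = 0
(G(-173) + 47680)*(-40129 - 21441) = (0 + 47680)*(-40129 - 21441) = 47680*(-61570) = -2935657600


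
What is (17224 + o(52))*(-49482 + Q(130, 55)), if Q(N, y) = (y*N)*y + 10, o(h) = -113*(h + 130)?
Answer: -1148906076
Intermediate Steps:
o(h) = -14690 - 113*h (o(h) = -113*(130 + h) = -14690 - 113*h)
Q(N, y) = 10 + N*y² (Q(N, y) = (N*y)*y + 10 = N*y² + 10 = 10 + N*y²)
(17224 + o(52))*(-49482 + Q(130, 55)) = (17224 + (-14690 - 113*52))*(-49482 + (10 + 130*55²)) = (17224 + (-14690 - 5876))*(-49482 + (10 + 130*3025)) = (17224 - 20566)*(-49482 + (10 + 393250)) = -3342*(-49482 + 393260) = -3342*343778 = -1148906076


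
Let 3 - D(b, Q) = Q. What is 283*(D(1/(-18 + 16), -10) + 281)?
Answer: 83202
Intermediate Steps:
D(b, Q) = 3 - Q
283*(D(1/(-18 + 16), -10) + 281) = 283*((3 - 1*(-10)) + 281) = 283*((3 + 10) + 281) = 283*(13 + 281) = 283*294 = 83202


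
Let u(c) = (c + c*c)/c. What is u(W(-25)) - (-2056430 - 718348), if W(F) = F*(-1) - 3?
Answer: 2774801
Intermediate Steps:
W(F) = -3 - F (W(F) = -F - 3 = -3 - F)
u(c) = (c + c²)/c
u(W(-25)) - (-2056430 - 718348) = (1 + (-3 - 1*(-25))) - (-2056430 - 718348) = (1 + (-3 + 25)) - 1*(-2774778) = (1 + 22) + 2774778 = 23 + 2774778 = 2774801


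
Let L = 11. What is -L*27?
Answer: -297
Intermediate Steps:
-L*27 = -1*11*27 = -11*27 = -297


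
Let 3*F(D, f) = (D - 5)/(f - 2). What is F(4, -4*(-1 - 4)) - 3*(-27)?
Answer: 4373/54 ≈ 80.981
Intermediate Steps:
F(D, f) = (-5 + D)/(3*(-2 + f)) (F(D, f) = ((D - 5)/(f - 2))/3 = ((-5 + D)/(-2 + f))/3 = (-5 + D)/(3*(-2 + f)))
F(4, -4*(-1 - 4)) - 3*(-27) = (-5 + 4)/(3*(-2 - 4*(-1 - 4))) - 3*(-27) = (⅓)*(-1)/(-2 - 4*(-5)) + 81 = (⅓)*(-1)/(-2 + 20) + 81 = (⅓)*(-1)/18 + 81 = (⅓)*(1/18)*(-1) + 81 = -1/54 + 81 = 4373/54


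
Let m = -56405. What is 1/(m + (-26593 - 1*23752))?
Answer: -1/106750 ≈ -9.3677e-6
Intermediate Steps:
1/(m + (-26593 - 1*23752)) = 1/(-56405 + (-26593 - 1*23752)) = 1/(-56405 + (-26593 - 23752)) = 1/(-56405 - 50345) = 1/(-106750) = -1/106750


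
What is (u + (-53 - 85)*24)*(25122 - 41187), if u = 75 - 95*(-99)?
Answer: -99088920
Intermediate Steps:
u = 9480 (u = 75 + 9405 = 9480)
(u + (-53 - 85)*24)*(25122 - 41187) = (9480 + (-53 - 85)*24)*(25122 - 41187) = (9480 - 138*24)*(-16065) = (9480 - 3312)*(-16065) = 6168*(-16065) = -99088920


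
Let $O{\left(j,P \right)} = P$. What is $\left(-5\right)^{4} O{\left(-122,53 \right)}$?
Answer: $33125$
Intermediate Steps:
$\left(-5\right)^{4} O{\left(-122,53 \right)} = \left(-5\right)^{4} \cdot 53 = 625 \cdot 53 = 33125$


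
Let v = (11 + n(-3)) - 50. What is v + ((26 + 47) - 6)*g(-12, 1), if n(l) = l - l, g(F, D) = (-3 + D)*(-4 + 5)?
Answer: -173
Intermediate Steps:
g(F, D) = -3 + D (g(F, D) = (-3 + D)*1 = -3 + D)
n(l) = 0
v = -39 (v = (11 + 0) - 50 = 11 - 50 = -39)
v + ((26 + 47) - 6)*g(-12, 1) = -39 + ((26 + 47) - 6)*(-3 + 1) = -39 + (73 - 6)*(-2) = -39 + 67*(-2) = -39 - 134 = -173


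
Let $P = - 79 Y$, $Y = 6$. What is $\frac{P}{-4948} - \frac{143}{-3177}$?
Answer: $\frac{1106731}{7859898} \approx 0.14081$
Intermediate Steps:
$P = -474$ ($P = \left(-79\right) 6 = -474$)
$\frac{P}{-4948} - \frac{143}{-3177} = - \frac{474}{-4948} - \frac{143}{-3177} = \left(-474\right) \left(- \frac{1}{4948}\right) - - \frac{143}{3177} = \frac{237}{2474} + \frac{143}{3177} = \frac{1106731}{7859898}$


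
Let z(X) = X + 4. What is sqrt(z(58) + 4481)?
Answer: sqrt(4543) ≈ 67.402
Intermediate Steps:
z(X) = 4 + X
sqrt(z(58) + 4481) = sqrt((4 + 58) + 4481) = sqrt(62 + 4481) = sqrt(4543)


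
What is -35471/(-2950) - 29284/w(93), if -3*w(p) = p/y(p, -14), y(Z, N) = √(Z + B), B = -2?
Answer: 35471/2950 + 29284*√91/31 ≈ 9023.4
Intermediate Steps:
y(Z, N) = √(-2 + Z) (y(Z, N) = √(Z - 2) = √(-2 + Z))
w(p) = -p/(3*√(-2 + p)) (w(p) = -p/(3*(√(-2 + p))) = -p/(3*√(-2 + p)))
-35471/(-2950) - 29284/w(93) = -35471/(-2950) - 29284*(-√(-2 + 93)/31) = -35471*(-1/2950) - 29284*(-√91/31) = 35471/2950 - 29284*(-√91/31) = 35471/2950 - (-29284)*√91/31 = 35471/2950 + 29284*√91/31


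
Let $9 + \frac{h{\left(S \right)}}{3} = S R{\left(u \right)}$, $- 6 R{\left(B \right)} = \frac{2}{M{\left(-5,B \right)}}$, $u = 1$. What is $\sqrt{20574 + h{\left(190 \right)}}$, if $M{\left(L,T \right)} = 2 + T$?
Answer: $\frac{\sqrt{184353}}{3} \approx 143.12$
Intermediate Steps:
$R{\left(B \right)} = - \frac{1}{3 \left(2 + B\right)}$ ($R{\left(B \right)} = - \frac{2 \frac{1}{2 + B}}{6} = - \frac{1}{3 \left(2 + B\right)}$)
$h{\left(S \right)} = -27 - \frac{S}{3}$ ($h{\left(S \right)} = -27 + 3 S \left(- \frac{1}{6 + 3 \cdot 1}\right) = -27 + 3 S \left(- \frac{1}{6 + 3}\right) = -27 + 3 S \left(- \frac{1}{9}\right) = -27 + 3 \left(- \frac{S}{9}\right) = -27 - \frac{S}{3}$)
$\sqrt{20574 + h{\left(190 \right)}} = \sqrt{20574 - \frac{271}{3}} = \sqrt{\frac{61451}{3}} = \frac{\sqrt{184353}}{3}$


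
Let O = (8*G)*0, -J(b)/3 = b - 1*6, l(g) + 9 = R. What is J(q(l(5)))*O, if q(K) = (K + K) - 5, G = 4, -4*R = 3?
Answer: 0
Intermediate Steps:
R = -3/4 (R = -1/4*3 = -3/4 ≈ -0.75000)
l(g) = -39/4 (l(g) = -9 - 3/4 = -39/4)
q(K) = -5 + 2*K (q(K) = 2*K - 5 = -5 + 2*K)
J(b) = 18 - 3*b (J(b) = -3*(b - 1*6) = -3*(b - 6) = -3*(-6 + b) = 18 - 3*b)
O = 0 (O = (8*4)*0 = 32*0 = 0)
J(q(l(5)))*O = (18 - 3*(-5 + 2*(-39/4)))*0 = (18 - 3*(-5 - 39/2))*0 = (18 - 3*(-49/2))*0 = (18 + 147/2)*0 = (183/2)*0 = 0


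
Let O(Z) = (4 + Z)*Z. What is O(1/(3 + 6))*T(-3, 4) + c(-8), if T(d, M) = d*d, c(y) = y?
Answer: -35/9 ≈ -3.8889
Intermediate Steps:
O(Z) = Z*(4 + Z)
T(d, M) = d²
O(1/(3 + 6))*T(-3, 4) + c(-8) = ((4 + 1/(3 + 6))/(3 + 6))*(-3)² - 8 = ((4 + 1/9)/9)*9 - 8 = ((4 + ⅑)/9)*9 - 8 = ((⅑)*(37/9))*9 - 8 = (37/81)*9 - 8 = 37/9 - 8 = -35/9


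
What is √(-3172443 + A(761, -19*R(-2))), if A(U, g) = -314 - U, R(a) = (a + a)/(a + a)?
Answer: I*√3173518 ≈ 1781.4*I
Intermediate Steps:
R(a) = 1 (R(a) = (2*a)/((2*a)) = (2*a)*(1/(2*a)) = 1)
√(-3172443 + A(761, -19*R(-2))) = √(-3172443 + (-314 - 1*761)) = √(-3172443 + (-314 - 761)) = √(-3172443 - 1075) = √(-3173518) = I*√3173518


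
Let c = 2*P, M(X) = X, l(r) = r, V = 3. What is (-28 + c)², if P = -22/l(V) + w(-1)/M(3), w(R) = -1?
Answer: 16900/9 ≈ 1877.8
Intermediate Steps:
P = -23/3 (P = -22/3 - 1/3 = -22*⅓ - 1*⅓ = -22/3 - ⅓ = -23/3 ≈ -7.6667)
c = -46/3 (c = 2*(-23/3) = -46/3 ≈ -15.333)
(-28 + c)² = (-28 - 46/3)² = (-130/3)² = 16900/9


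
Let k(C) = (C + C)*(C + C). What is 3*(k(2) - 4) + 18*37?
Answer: 702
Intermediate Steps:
k(C) = 4*C² (k(C) = (2*C)*(2*C) = 4*C²)
3*(k(2) - 4) + 18*37 = 3*(4*2² - 4) + 18*37 = 3*(4*4 - 4) + 666 = 3*(16 - 4) + 666 = 3*12 + 666 = 36 + 666 = 702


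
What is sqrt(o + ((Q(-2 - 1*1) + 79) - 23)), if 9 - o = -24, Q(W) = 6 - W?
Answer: 7*sqrt(2) ≈ 9.8995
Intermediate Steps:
o = 33 (o = 9 - 1*(-24) = 9 + 24 = 33)
sqrt(o + ((Q(-2 - 1*1) + 79) - 23)) = sqrt(33 + (((6 - (-2 - 1*1)) + 79) - 23)) = sqrt(33 + (((6 - (-2 - 1)) + 79) - 23)) = sqrt(33 + (((6 - 1*(-3)) + 79) - 23)) = sqrt(33 + (((6 + 3) + 79) - 23)) = sqrt(33 + ((9 + 79) - 23)) = sqrt(33 + (88 - 23)) = sqrt(33 + 65) = sqrt(98) = 7*sqrt(2)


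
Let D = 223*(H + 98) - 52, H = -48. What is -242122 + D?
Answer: -231024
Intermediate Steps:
D = 11098 (D = 223*(-48 + 98) - 52 = 223*50 - 52 = 11150 - 52 = 11098)
-242122 + D = -242122 + 11098 = -231024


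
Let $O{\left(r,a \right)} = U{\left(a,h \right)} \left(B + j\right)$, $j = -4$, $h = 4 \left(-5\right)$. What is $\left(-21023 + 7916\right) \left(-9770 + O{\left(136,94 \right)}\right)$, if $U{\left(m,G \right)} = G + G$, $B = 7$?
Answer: $129628230$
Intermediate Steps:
$h = -20$
$U{\left(m,G \right)} = 2 G$
$O{\left(r,a \right)} = -120$ ($O{\left(r,a \right)} = 2 \left(-20\right) \left(7 - 4\right) = \left(-40\right) 3 = -120$)
$\left(-21023 + 7916\right) \left(-9770 + O{\left(136,94 \right)}\right) = \left(-21023 + 7916\right) \left(-9770 - 120\right) = \left(-13107\right) \left(-9890\right) = 129628230$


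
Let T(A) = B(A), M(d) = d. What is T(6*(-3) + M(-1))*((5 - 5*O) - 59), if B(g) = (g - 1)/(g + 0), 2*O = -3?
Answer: -930/19 ≈ -48.947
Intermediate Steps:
O = -3/2 (O = (½)*(-3) = -3/2 ≈ -1.5000)
B(g) = (-1 + g)/g
T(A) = (-1 + A)/A
T(6*(-3) + M(-1))*((5 - 5*O) - 59) = ((-1 + (6*(-3) - 1))/(6*(-3) - 1))*((5 - 5*(-3/2)) - 59) = ((-1 + (-18 - 1))/(-18 - 1))*((5 + 15/2) - 59) = ((-1 - 19)/(-19))*(25/2 - 59) = -1/19*(-20)*(-93/2) = (20/19)*(-93/2) = -930/19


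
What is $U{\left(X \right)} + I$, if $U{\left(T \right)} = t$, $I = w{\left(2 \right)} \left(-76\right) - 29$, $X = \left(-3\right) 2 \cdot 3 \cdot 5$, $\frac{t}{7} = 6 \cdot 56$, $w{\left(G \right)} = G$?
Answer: $2171$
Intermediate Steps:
$t = 2352$ ($t = 7 \cdot 6 \cdot 56 = 7 \cdot 336 = 2352$)
$X = -90$ ($X = \left(-6\right) 3 \cdot 5 = \left(-18\right) 5 = -90$)
$I = -181$ ($I = 2 \left(-76\right) - 29 = -152 - 29 = -181$)
$U{\left(T \right)} = 2352$
$U{\left(X \right)} + I = 2352 - 181 = 2171$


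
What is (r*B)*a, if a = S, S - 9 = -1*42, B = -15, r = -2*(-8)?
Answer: 7920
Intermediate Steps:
r = 16
S = -33 (S = 9 - 1*42 = 9 - 42 = -33)
a = -33
(r*B)*a = (16*(-15))*(-33) = -240*(-33) = 7920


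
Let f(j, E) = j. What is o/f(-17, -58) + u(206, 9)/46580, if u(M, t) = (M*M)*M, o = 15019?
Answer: -8102561/11645 ≈ -695.80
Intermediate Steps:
u(M, t) = M³ (u(M, t) = M²*M = M³)
o/f(-17, -58) + u(206, 9)/46580 = 15019/(-17) + 206³/46580 = 15019*(-1/17) + 8741816*(1/46580) = -15019/17 + 2185454/11645 = -8102561/11645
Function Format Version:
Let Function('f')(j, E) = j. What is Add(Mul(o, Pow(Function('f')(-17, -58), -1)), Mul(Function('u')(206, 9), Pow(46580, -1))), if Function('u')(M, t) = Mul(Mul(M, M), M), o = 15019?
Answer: Rational(-8102561, 11645) ≈ -695.80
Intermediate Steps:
Function('u')(M, t) = Pow(M, 3) (Function('u')(M, t) = Mul(Pow(M, 2), M) = Pow(M, 3))
Add(Mul(o, Pow(Function('f')(-17, -58), -1)), Mul(Function('u')(206, 9), Pow(46580, -1))) = Add(Mul(15019, Pow(-17, -1)), Mul(Pow(206, 3), Pow(46580, -1))) = Add(Mul(15019, Rational(-1, 17)), Mul(8741816, Rational(1, 46580))) = Add(Rational(-15019, 17), Rational(2185454, 11645)) = Rational(-8102561, 11645)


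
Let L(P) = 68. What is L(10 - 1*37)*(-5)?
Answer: -340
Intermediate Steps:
L(10 - 1*37)*(-5) = 68*(-5) = -340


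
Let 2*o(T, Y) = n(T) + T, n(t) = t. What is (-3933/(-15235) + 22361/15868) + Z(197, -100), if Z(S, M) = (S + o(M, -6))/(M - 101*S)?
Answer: 8036914692903/4834254353060 ≈ 1.6625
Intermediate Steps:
o(T, Y) = T (o(T, Y) = (T + T)/2 = (2*T)/2 = T)
Z(S, M) = (M + S)/(M - 101*S) (Z(S, M) = (S + M)/(M - 101*S) = (M + S)/(M - 101*S))
(-3933/(-15235) + 22361/15868) + Z(197, -100) = (-3933/(-15235) + 22361/15868) + (-100 + 197)/(-100 - 101*197) = (-3933*(-1/15235) + 22361*(1/15868)) + 97/(-100 - 19897) = (3933/15235 + 22361/15868) + 97/(-19997) = 403078679/241748980 - 1/19997*97 = 403078679/241748980 - 97/19997 = 8036914692903/4834254353060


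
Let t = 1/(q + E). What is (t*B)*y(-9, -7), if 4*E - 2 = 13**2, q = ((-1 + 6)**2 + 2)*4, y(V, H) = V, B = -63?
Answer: 252/67 ≈ 3.7612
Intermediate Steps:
q = 108 (q = (5**2 + 2)*4 = (25 + 2)*4 = 27*4 = 108)
E = 171/4 (E = 1/2 + (1/4)*13**2 = 1/2 + (1/4)*169 = 1/2 + 169/4 = 171/4 ≈ 42.750)
t = 4/603 (t = 1/(108 + 171/4) = 1/(603/4) = 4/603 ≈ 0.0066335)
(t*B)*y(-9, -7) = ((4/603)*(-63))*(-9) = -28/67*(-9) = 252/67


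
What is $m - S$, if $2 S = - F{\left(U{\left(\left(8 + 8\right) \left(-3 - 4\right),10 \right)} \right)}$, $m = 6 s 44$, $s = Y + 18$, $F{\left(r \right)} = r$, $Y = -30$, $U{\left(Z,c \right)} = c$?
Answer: $-3163$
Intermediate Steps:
$s = -12$ ($s = -30 + 18 = -12$)
$m = -3168$ ($m = 6 \left(-12\right) 44 = \left(-72\right) 44 = -3168$)
$S = -5$ ($S = \frac{\left(-1\right) 10}{2} = \frac{1}{2} \left(-10\right) = -5$)
$m - S = -3168 - -5 = -3168 + 5 = -3163$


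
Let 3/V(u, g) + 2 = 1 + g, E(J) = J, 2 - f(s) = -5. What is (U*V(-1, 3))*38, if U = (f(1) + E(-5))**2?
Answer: 228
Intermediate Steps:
f(s) = 7 (f(s) = 2 - 1*(-5) = 2 + 5 = 7)
V(u, g) = 3/(-1 + g) (V(u, g) = 3/(-2 + (1 + g)) = 3/(-1 + g))
U = 4 (U = (7 - 5)**2 = 2**2 = 4)
(U*V(-1, 3))*38 = (4*(3/(-1 + 3)))*38 = (4*(3/2))*38 = 6*38 = 228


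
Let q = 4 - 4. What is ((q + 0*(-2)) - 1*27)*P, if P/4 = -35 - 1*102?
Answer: 14796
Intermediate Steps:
q = 0
P = -548 (P = 4*(-35 - 1*102) = 4*(-35 - 102) = 4*(-137) = -548)
((q + 0*(-2)) - 1*27)*P = ((0 + 0*(-2)) - 1*27)*(-548) = ((0 + 0) - 27)*(-548) = (0 - 27)*(-548) = -27*(-548) = 14796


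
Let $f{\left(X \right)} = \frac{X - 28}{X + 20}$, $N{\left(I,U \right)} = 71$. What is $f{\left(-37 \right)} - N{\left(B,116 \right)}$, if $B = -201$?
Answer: $- \frac{1142}{17} \approx -67.177$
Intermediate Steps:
$f{\left(X \right)} = \frac{-28 + X}{20 + X}$
$f{\left(-37 \right)} - N{\left(B,116 \right)} = \frac{-28 - 37}{20 - 37} - 71 = \frac{1}{-17} \left(-65\right) - 71 = \left(- \frac{1}{17}\right) \left(-65\right) - 71 = \frac{65}{17} - 71 = - \frac{1142}{17}$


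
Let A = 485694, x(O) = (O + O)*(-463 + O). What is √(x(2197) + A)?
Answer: √8104890 ≈ 2846.9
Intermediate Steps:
x(O) = 2*O*(-463 + O) (x(O) = (2*O)*(-463 + O) = 2*O*(-463 + O))
√(x(2197) + A) = √(2*2197*(-463 + 2197) + 485694) = √(2*2197*1734 + 485694) = √(7619196 + 485694) = √8104890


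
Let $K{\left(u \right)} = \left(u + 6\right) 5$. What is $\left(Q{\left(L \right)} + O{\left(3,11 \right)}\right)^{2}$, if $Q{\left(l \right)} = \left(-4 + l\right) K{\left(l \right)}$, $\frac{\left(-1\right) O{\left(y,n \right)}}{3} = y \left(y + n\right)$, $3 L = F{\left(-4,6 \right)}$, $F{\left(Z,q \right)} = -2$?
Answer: $\frac{5080516}{81} \approx 62722.0$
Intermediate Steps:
$K{\left(u \right)} = 30 + 5 u$ ($K{\left(u \right)} = \left(6 + u\right) 5 = 30 + 5 u$)
$L = - \frac{2}{3}$ ($L = \frac{1}{3} \left(-2\right) = - \frac{2}{3} \approx -0.66667$)
$O{\left(y,n \right)} = - 3 y \left(n + y\right)$ ($O{\left(y,n \right)} = - 3 y \left(y + n\right) = - 3 y \left(n + y\right)$)
$Q{\left(l \right)} = \left(-4 + l\right) \left(30 + 5 l\right)$
$\left(Q{\left(L \right)} + O{\left(3,11 \right)}\right)^{2} = \left(5 \left(-4 - \frac{2}{3}\right) \left(6 - \frac{2}{3}\right) - 9 \left(11 + 3\right)\right)^{2} = \left(5 \left(- \frac{14}{3}\right) \frac{16}{3} - 9 \cdot 14\right)^{2} = \left(- \frac{1120}{9} - 126\right)^{2} = \left(- \frac{2254}{9}\right)^{2} = \frac{5080516}{81}$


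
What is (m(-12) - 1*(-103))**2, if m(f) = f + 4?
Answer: 9025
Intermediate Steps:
m(f) = 4 + f
(m(-12) - 1*(-103))**2 = ((4 - 12) - 1*(-103))**2 = (-8 + 103)**2 = 95**2 = 9025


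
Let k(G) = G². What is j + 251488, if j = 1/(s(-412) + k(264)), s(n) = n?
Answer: 17424094593/69284 ≈ 2.5149e+5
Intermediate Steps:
j = 1/69284 (j = 1/(-412 + 264²) = 1/(-412 + 69696) = 1/69284 ≈ 1.4433e-5)
j + 251488 = 1/69284 + 251488 = 17424094593/69284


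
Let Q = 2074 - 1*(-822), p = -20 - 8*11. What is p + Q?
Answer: 2788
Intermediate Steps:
p = -108 (p = -20 - 88 = -108)
Q = 2896 (Q = 2074 + 822 = 2896)
p + Q = -108 + 2896 = 2788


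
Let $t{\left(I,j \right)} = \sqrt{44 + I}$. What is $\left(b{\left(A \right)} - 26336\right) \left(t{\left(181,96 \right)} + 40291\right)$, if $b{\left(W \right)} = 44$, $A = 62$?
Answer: $-1059725352$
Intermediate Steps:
$\left(b{\left(A \right)} - 26336\right) \left(t{\left(181,96 \right)} + 40291\right) = \left(44 - 26336\right) \left(\sqrt{44 + 181} + 40291\right) = - 26292 \left(\sqrt{225} + 40291\right) = - 26292 \left(15 + 40291\right) = \left(-26292\right) 40306 = -1059725352$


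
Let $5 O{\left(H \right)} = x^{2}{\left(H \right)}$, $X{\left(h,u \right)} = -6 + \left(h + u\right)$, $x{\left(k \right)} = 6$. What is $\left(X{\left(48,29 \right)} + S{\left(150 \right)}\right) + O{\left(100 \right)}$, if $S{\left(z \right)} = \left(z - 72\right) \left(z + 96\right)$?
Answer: $\frac{96331}{5} \approx 19266.0$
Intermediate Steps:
$X{\left(h,u \right)} = -6 + h + u$
$S{\left(z \right)} = \left(-72 + z\right) \left(96 + z\right)$
$O{\left(H \right)} = \frac{36}{5}$ ($O{\left(H \right)} = \frac{6^{2}}{5} = \frac{1}{5} \cdot 36 = \frac{36}{5}$)
$\left(X{\left(48,29 \right)} + S{\left(150 \right)}\right) + O{\left(100 \right)} = \left(\left(-6 + 48 + 29\right) + \left(-6912 + 150^{2} + 24 \cdot 150\right)\right) + \frac{36}{5} = \left(71 + \left(-6912 + 22500 + 3600\right)\right) + \frac{36}{5} = \left(71 + 19188\right) + \frac{36}{5} = 19259 + \frac{36}{5} = \frac{96331}{5}$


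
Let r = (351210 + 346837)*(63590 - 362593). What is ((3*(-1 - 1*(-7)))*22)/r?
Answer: -396/208718147141 ≈ -1.8973e-9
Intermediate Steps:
r = -208718147141 (r = 698047*(-299003) = -208718147141)
((3*(-1 - 1*(-7)))*22)/r = ((3*(-1 - 1*(-7)))*22)/(-208718147141) = ((3*(-1 + 7))*22)*(-1/208718147141) = ((3*6)*22)*(-1/208718147141) = (18*22)*(-1/208718147141) = 396*(-1/208718147141) = -396/208718147141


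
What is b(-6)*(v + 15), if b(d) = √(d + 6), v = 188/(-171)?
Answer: 0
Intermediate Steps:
v = -188/171 (v = 188*(-1/171) = -188/171 ≈ -1.0994)
b(d) = √(6 + d)
b(-6)*(v + 15) = √(6 - 6)*(-188/171 + 15) = √0*(2377/171) = 0*(2377/171) = 0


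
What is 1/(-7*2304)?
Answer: -1/16128 ≈ -6.2004e-5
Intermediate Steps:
1/(-7*2304) = 1/(-16128) = -1/16128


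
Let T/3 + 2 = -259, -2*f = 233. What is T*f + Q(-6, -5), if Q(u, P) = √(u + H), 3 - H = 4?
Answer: 182439/2 + I*√7 ≈ 91220.0 + 2.6458*I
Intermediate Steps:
H = -1 (H = 3 - 1*4 = 3 - 4 = -1)
Q(u, P) = √(-1 + u) (Q(u, P) = √(u - 1) = √(-1 + u))
f = -233/2 (f = -½*233 = -233/2 ≈ -116.50)
T = -783 (T = -6 + 3*(-259) = -6 - 777 = -783)
T*f + Q(-6, -5) = -783*(-233/2) + √(-1 - 6) = 182439/2 + √(-7) = 182439/2 + I*√7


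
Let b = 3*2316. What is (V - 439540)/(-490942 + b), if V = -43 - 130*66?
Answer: 448163/483994 ≈ 0.92597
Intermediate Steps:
V = -8623 (V = -43 - 8580 = -8623)
b = 6948
(V - 439540)/(-490942 + b) = (-8623 - 439540)/(-490942 + 6948) = -448163/(-483994) = -448163*(-1/483994) = 448163/483994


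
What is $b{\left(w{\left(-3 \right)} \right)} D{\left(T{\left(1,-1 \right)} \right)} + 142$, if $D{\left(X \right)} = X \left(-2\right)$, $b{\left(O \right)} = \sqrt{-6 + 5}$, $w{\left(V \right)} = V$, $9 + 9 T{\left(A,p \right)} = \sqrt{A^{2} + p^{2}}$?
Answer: $142 + \frac{2 i \left(9 - \sqrt{2}\right)}{9} \approx 142.0 + 1.6857 i$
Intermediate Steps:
$T{\left(A,p \right)} = -1 + \frac{\sqrt{A^{2} + p^{2}}}{9}$
$b{\left(O \right)} = i$ ($b{\left(O \right)} = \sqrt{-1} = i$)
$D{\left(X \right)} = - 2 X$
$b{\left(w{\left(-3 \right)} \right)} D{\left(T{\left(1,-1 \right)} \right)} + 142 = i \left(- 2 \left(-1 + \frac{\sqrt{1^{2} + \left(-1\right)^{2}}}{9}\right)\right) + 142 = i \left(- 2 \left(-1 + \frac{\sqrt{1 + 1}}{9}\right)\right) + 142 = i \left(- 2 \left(-1 + \frac{\sqrt{2}}{9}\right)\right) + 142 = i \left(2 - \frac{2 \sqrt{2}}{9}\right) + 142 = 142 + i \left(2 - \frac{2 \sqrt{2}}{9}\right)$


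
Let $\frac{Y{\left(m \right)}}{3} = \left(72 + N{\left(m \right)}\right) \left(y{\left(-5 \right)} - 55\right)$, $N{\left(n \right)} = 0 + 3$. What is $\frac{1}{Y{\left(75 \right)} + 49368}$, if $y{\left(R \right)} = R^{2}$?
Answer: $\frac{1}{42618} \approx 2.3464 \cdot 10^{-5}$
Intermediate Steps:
$N{\left(n \right)} = 3$
$Y{\left(m \right)} = -6750$ ($Y{\left(m \right)} = 3 \left(72 + 3\right) \left(\left(-5\right)^{2} - 55\right) = 3 \cdot 75 \left(25 - 55\right) = 3 \cdot 75 \left(-30\right) = 3 \left(-2250\right) = -6750$)
$\frac{1}{Y{\left(75 \right)} + 49368} = \frac{1}{-6750 + 49368} = \frac{1}{42618}$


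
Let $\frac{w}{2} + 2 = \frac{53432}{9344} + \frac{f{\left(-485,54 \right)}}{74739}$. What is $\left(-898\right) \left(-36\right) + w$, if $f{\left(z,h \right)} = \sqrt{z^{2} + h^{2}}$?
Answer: $\frac{18883895}{584} + \frac{2 \sqrt{238141}}{74739} \approx 32335.0$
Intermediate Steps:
$f{\left(z,h \right)} = \sqrt{h^{2} + z^{2}}$
$w = \frac{4343}{584} + \frac{2 \sqrt{238141}}{74739}$ ($w = -4 + 2 \left(\frac{53432}{9344} + \frac{\sqrt{54^{2} + \left(-485\right)^{2}}}{74739}\right) = -4 + 2 \left(53432 \cdot \frac{1}{9344} + \sqrt{2916 + 235225} \cdot \frac{1}{74739}\right) = -4 + 2 \left(\frac{6679}{1168} + \sqrt{238141} \cdot \frac{1}{74739}\right) = -4 + 2 \left(\frac{6679}{1168} + \frac{\sqrt{238141}}{74739}\right) = -4 + \left(\frac{6679}{584} + \frac{2 \sqrt{238141}}{74739}\right) = \frac{4343}{584} + \frac{2 \sqrt{238141}}{74739} \approx 7.4497$)
$\left(-898\right) \left(-36\right) + w = \left(-898\right) \left(-36\right) + \left(\frac{4343}{584} + \frac{2 \sqrt{238141}}{74739}\right) = 32328 + \left(\frac{4343}{584} + \frac{2 \sqrt{238141}}{74739}\right) = \frac{18883895}{584} + \frac{2 \sqrt{238141}}{74739}$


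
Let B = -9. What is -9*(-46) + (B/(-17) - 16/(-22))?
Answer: 77653/187 ≈ 415.26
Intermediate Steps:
-9*(-46) + (B/(-17) - 16/(-22)) = -9*(-46) + (-9/(-17) - 16/(-22)) = 414 + (-9*(-1/17) - 16*(-1/22)) = 414 + (9/17 + 8/11) = 414 + 235/187 = 77653/187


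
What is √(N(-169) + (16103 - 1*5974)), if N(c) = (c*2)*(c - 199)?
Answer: √134513 ≈ 366.76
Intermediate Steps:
N(c) = 2*c*(-199 + c) (N(c) = (2*c)*(-199 + c) = 2*c*(-199 + c))
√(N(-169) + (16103 - 1*5974)) = √(2*(-169)*(-199 - 169) + (16103 - 1*5974)) = √(2*(-169)*(-368) + (16103 - 5974)) = √(124384 + 10129) = √134513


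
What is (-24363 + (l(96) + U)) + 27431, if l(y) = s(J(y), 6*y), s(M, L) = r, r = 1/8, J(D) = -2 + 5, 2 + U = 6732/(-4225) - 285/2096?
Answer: 27137062153/8855600 ≈ 3064.4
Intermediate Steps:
U = -33025597/8855600 (U = -2 + (6732/(-4225) - 285/2096) = -2 + (6732*(-1/4225) - 285*1/2096) = -2 + (-6732/4225 - 285/2096) = -2 - 15314397/8855600 = -33025597/8855600 ≈ -3.7293)
J(D) = 3
r = ⅛ ≈ 0.12500
s(M, L) = ⅛
l(y) = ⅛
(-24363 + (l(96) + U)) + 27431 = (-24363 + (⅛ - 33025597/8855600)) + 27431 = (-24363 - 31918647/8855600) + 27431 = -215780901447/8855600 + 27431 = 27137062153/8855600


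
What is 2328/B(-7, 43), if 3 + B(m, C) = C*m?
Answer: -291/38 ≈ -7.6579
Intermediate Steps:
B(m, C) = -3 + C*m
2328/B(-7, 43) = 2328/(-3 + 43*(-7)) = 2328/(-3 - 301) = 2328/(-304) = 2328*(-1/304) = -291/38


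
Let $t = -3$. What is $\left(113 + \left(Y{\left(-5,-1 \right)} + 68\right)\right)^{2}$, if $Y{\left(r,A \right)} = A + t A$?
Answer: $33489$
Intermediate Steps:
$Y{\left(r,A \right)} = - 2 A$ ($Y{\left(r,A \right)} = A - 3 A = - 2 A$)
$\left(113 + \left(Y{\left(-5,-1 \right)} + 68\right)\right)^{2} = \left(113 + \left(\left(-2\right) \left(-1\right) + 68\right)\right)^{2} = \left(113 + \left(2 + 68\right)\right)^{2} = \left(113 + 70\right)^{2} = 183^{2} = 33489$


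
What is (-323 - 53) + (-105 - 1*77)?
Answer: -558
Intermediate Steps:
(-323 - 53) + (-105 - 1*77) = -376 + (-105 - 77) = -376 - 182 = -558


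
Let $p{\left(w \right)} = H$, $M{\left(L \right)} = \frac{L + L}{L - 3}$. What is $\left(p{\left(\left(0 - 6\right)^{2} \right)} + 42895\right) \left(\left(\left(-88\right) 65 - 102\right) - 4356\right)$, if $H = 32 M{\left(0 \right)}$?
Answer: $-436585310$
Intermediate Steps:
$M{\left(L \right)} = \frac{2 L}{-3 + L}$
$H = 0$ ($H = 32 \cdot 2 \cdot 0 \frac{1}{-3 + 0} = 32 \cdot 2 \cdot 0 \frac{1}{-3} = 32 \cdot 2 \cdot 0 \left(- \frac{1}{3}\right) = 32 \cdot 0 = 0$)
$p{\left(w \right)} = 0$
$\left(p{\left(\left(0 - 6\right)^{2} \right)} + 42895\right) \left(\left(\left(-88\right) 65 - 102\right) - 4356\right) = \left(0 + 42895\right) \left(\left(\left(-88\right) 65 - 102\right) - 4356\right) = 42895 \left(\left(-5720 - 102\right) - 4356\right) = 42895 \left(-5822 - 4356\right) = 42895 \left(-10178\right) = -436585310$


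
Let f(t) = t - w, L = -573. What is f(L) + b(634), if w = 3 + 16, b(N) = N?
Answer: 42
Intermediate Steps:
w = 19
f(t) = -19 + t (f(t) = t - 1*19 = t - 19 = -19 + t)
f(L) + b(634) = (-19 - 573) + 634 = -592 + 634 = 42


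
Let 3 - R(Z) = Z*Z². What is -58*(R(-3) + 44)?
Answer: -4292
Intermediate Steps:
R(Z) = 3 - Z³ (R(Z) = 3 - Z*Z² = 3 - Z³)
-58*(R(-3) + 44) = -58*((3 - 1*(-3)³) + 44) = -58*((3 - 1*(-27)) + 44) = -58*((3 + 27) + 44) = -58*(30 + 44) = -58*74 = -4292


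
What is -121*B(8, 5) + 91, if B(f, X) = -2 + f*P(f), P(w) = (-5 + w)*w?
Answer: -22899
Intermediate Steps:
P(w) = w*(-5 + w)
B(f, X) = -2 + f**2*(-5 + f) (B(f, X) = -2 + f*(f*(-5 + f)) = -2 + f**2*(-5 + f))
-121*B(8, 5) + 91 = -121*(-2 + 8**2*(-5 + 8)) + 91 = -121*(-2 + 64*3) + 91 = -121*(-2 + 192) + 91 = -121*190 + 91 = -22990 + 91 = -22899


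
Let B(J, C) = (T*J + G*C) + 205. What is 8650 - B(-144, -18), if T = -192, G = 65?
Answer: -18033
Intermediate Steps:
B(J, C) = 205 - 192*J + 65*C (B(J, C) = (-192*J + 65*C) + 205 = 205 - 192*J + 65*C)
8650 - B(-144, -18) = 8650 - (205 - 192*(-144) + 65*(-18)) = 8650 - (205 + 27648 - 1170) = 8650 - 1*26683 = 8650 - 26683 = -18033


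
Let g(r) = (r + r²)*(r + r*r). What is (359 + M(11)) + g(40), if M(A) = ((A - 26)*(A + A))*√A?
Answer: 2689959 - 330*√11 ≈ 2.6889e+6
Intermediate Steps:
g(r) = (r + r²)² (g(r) = (r + r²)*(r + r²) = (r + r²)²)
M(A) = 2*A^(3/2)*(-26 + A) (M(A) = ((-26 + A)*(2*A))*√A = (2*A*(-26 + A))*√A = 2*A^(3/2)*(-26 + A))
(359 + M(11)) + g(40) = (359 + 2*11^(3/2)*(-26 + 11)) + 40²*(1 + 40)² = (359 + 2*(11*√11)*(-15)) + 1600*41² = (359 - 330*√11) + 1600*1681 = (359 - 330*√11) + 2689600 = 2689959 - 330*√11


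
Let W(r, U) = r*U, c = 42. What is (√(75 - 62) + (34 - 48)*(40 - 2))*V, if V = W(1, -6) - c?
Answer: 25536 - 48*√13 ≈ 25363.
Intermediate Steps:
W(r, U) = U*r
V = -48 (V = -6*1 - 1*42 = -6 - 42 = -48)
(√(75 - 62) + (34 - 48)*(40 - 2))*V = (√(75 - 62) + (34 - 48)*(40 - 2))*(-48) = (√13 - 14*38)*(-48) = (√13 - 532)*(-48) = (-532 + √13)*(-48) = 25536 - 48*√13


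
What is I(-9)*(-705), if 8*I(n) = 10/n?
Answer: 1175/12 ≈ 97.917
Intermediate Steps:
I(n) = 5/(4*n) (I(n) = (10/n)/8 = 5/(4*n))
I(-9)*(-705) = ((5/4)/(-9))*(-705) = ((5/4)*(-⅑))*(-705) = -5/36*(-705) = 1175/12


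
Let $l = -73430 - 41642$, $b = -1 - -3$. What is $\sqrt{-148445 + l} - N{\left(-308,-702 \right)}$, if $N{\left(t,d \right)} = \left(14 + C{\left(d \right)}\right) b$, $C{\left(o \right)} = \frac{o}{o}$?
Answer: $-30 + i \sqrt{263517} \approx -30.0 + 513.34 i$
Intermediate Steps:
$C{\left(o \right)} = 1$
$b = 2$ ($b = -1 + 3 = 2$)
$N{\left(t,d \right)} = 30$ ($N{\left(t,d \right)} = \left(14 + 1\right) 2 = 15 \cdot 2 = 30$)
$l = -115072$
$\sqrt{-148445 + l} - N{\left(-308,-702 \right)} = \sqrt{-148445 - 115072} - 30 = \sqrt{-263517} - 30 = i \sqrt{263517} - 30 = -30 + i \sqrt{263517}$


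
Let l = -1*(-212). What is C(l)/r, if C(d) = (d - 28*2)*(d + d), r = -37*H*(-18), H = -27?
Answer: -11024/2997 ≈ -3.6783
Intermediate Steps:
l = 212
r = -17982 (r = -37*(-27)*(-18) = 999*(-18) = -17982)
C(d) = 2*d*(-56 + d) (C(d) = (d - 56)*(2*d) = (-56 + d)*(2*d) = 2*d*(-56 + d))
C(l)/r = (2*212*(-56 + 212))/(-17982) = (2*212*156)*(-1/17982) = 66144*(-1/17982) = -11024/2997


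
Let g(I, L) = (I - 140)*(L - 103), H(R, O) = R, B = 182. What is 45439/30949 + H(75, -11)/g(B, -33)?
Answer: 85742131/58926896 ≈ 1.4551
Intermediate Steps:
g(I, L) = (-140 + I)*(-103 + L)
45439/30949 + H(75, -11)/g(B, -33) = 45439/30949 + 75/(14420 - 140*(-33) - 103*182 + 182*(-33)) = 45439*(1/30949) + 75/(14420 + 4620 - 18746 - 6006) = 45439/30949 + 75/(-5712) = 45439/30949 + 75*(-1/5712) = 45439/30949 - 25/1904 = 85742131/58926896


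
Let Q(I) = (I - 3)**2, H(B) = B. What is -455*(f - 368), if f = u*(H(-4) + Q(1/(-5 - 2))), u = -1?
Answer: 1190800/7 ≈ 1.7011e+5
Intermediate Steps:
Q(I) = (-3 + I)**2
f = -288/49 (f = -(-4 + (-3 + 1/(-5 - 2))**2) = -(-4 + (-3 + 1/(-7))**2) = -(-4 + (-3 - 1/7)**2) = -(-4 + (-22/7)**2) = -(-4 + 484/49) = -1*288/49 = -288/49 ≈ -5.8775)
-455*(f - 368) = -455*(-288/49 - 368) = -455*(-18320/49) = 1190800/7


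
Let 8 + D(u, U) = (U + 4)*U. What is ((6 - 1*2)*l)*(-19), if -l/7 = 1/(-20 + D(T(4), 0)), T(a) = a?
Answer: -19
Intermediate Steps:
D(u, U) = -8 + U*(4 + U) (D(u, U) = -8 + (U + 4)*U = -8 + (4 + U)*U = -8 + U*(4 + U))
l = ¼ (l = -7/(-20 + (-8 + 0² + 4*0)) = -7/(-20 + (-8 + 0 + 0)) = -7/(-20 - 8) = -7/(-28) = -7*(-1/28) = ¼ ≈ 0.25000)
((6 - 1*2)*l)*(-19) = ((6 - 1*2)*(¼))*(-19) = ((6 - 2)*(¼))*(-19) = (4*(¼))*(-19) = 1*(-19) = -19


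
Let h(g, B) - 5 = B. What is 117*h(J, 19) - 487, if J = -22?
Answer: 2321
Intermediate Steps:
h(g, B) = 5 + B
117*h(J, 19) - 487 = 117*(5 + 19) - 487 = 117*24 - 487 = 2808 - 487 = 2321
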